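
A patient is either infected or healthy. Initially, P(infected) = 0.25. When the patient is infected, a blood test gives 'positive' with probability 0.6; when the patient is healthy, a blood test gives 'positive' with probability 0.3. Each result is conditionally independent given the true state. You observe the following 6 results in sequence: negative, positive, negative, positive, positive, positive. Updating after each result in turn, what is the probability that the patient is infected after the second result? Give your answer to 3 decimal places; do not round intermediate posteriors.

After 'negative': P(infected) = 0.4·0.2500 / (0.4·0.2500 + 0.7·0.7500) ≈ 0.1600
After 'positive': P(infected) = 0.6·0.1600 / (0.6·0.1600 + 0.3·0.8400) ≈ 0.2759

0.276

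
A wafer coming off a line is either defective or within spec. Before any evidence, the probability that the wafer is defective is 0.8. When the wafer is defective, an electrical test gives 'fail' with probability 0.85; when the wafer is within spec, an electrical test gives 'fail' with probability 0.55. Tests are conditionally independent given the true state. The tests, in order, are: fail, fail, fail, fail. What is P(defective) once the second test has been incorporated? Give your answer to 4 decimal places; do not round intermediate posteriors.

After 'fail': P(defective) = 0.85·0.8000 / (0.85·0.8000 + 0.55·0.2000) ≈ 0.8608
After 'fail': P(defective) = 0.85·0.8608 / (0.85·0.8608 + 0.55·0.1392) ≈ 0.9052

0.9052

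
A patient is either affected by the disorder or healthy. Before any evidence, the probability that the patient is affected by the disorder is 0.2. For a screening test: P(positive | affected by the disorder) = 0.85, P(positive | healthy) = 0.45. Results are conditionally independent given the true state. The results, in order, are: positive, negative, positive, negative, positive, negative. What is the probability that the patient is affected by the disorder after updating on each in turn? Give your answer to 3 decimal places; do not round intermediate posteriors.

After 'positive': P(affected) = 0.85·0.2000 / (0.85·0.2000 + 0.45·0.8000) ≈ 0.3208
After 'negative': P(affected) = 0.15·0.3208 / (0.15·0.3208 + 0.55·0.6792) ≈ 0.1141
After 'positive': P(affected) = 0.85·0.1141 / (0.85·0.1141 + 0.45·0.8859) ≈ 0.1957
After 'negative': P(affected) = 0.15·0.1957 / (0.15·0.1957 + 0.55·0.8043) ≈ 0.0622
After 'positive': P(affected) = 0.85·0.0622 / (0.85·0.0622 + 0.45·0.9378) ≈ 0.1114
After 'negative': P(affected) = 0.15·0.1114 / (0.15·0.1114 + 0.55·0.8886) ≈ 0.0330

0.033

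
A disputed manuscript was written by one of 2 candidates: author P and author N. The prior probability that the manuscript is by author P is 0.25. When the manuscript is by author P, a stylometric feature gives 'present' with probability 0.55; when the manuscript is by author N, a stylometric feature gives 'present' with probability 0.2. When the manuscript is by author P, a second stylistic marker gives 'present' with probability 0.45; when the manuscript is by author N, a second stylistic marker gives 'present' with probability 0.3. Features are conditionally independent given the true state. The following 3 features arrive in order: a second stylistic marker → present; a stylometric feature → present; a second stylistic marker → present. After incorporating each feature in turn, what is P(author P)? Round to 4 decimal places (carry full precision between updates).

0.6735

After a second stylistic marker='present': P(author P) = 0.45·0.2500 / (0.45·0.2500 + 0.3·0.7500) ≈ 0.3333
After a stylometric feature='present': P(author P) = 0.55·0.3333 / (0.55·0.3333 + 0.2·0.6667) ≈ 0.5789
After a second stylistic marker='present': P(author P) = 0.45·0.5789 / (0.45·0.5789 + 0.3·0.4211) ≈ 0.6735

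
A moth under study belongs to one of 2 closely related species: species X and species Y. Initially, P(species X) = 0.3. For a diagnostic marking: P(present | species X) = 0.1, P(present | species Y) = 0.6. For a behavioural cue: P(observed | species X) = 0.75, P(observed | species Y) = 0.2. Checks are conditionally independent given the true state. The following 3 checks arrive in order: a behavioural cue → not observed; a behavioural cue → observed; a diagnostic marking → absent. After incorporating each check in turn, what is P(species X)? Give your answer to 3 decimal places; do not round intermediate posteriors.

0.531

After a behavioural cue='not observed': P(species X) = 0.25·0.3000 / (0.25·0.3000 + 0.8·0.7000) ≈ 0.1181
After a behavioural cue='observed': P(species X) = 0.75·0.1181 / (0.75·0.1181 + 0.2·0.8819) ≈ 0.3343
After a diagnostic marking='absent': P(species X) = 0.9·0.3343 / (0.9·0.3343 + 0.4·0.6657) ≈ 0.5305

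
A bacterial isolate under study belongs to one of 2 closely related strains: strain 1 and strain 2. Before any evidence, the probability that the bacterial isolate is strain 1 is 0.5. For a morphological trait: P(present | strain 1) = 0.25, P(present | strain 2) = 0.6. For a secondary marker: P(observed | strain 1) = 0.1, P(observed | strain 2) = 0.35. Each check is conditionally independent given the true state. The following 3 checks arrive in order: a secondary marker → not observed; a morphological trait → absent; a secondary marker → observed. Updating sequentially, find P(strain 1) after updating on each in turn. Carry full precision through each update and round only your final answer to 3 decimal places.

0.426

After a secondary marker='not observed': P(strain 1) = 0.9·0.5000 / (0.9·0.5000 + 0.65·0.5000) ≈ 0.5806
After a morphological trait='absent': P(strain 1) = 0.75·0.5806 / (0.75·0.5806 + 0.4·0.4194) ≈ 0.7219
After a secondary marker='observed': P(strain 1) = 0.1·0.7219 / (0.1·0.7219 + 0.35·0.2781) ≈ 0.4259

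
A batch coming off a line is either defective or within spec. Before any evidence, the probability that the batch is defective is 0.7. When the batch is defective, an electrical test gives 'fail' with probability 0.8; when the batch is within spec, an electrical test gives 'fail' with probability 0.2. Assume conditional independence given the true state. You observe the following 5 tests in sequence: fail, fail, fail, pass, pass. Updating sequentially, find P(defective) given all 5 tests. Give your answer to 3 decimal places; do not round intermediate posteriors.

0.903

After 'fail': P(defective) = 0.8·0.7000 / (0.8·0.7000 + 0.2·0.3000) ≈ 0.9032
After 'fail': P(defective) = 0.8·0.9032 / (0.8·0.9032 + 0.2·0.0968) ≈ 0.9739
After 'fail': P(defective) = 0.8·0.9739 / (0.8·0.9739 + 0.2·0.0261) ≈ 0.9933
After 'pass': P(defective) = 0.2·0.9933 / (0.2·0.9933 + 0.8·0.0067) ≈ 0.9739
After 'pass': P(defective) = 0.2·0.9739 / (0.2·0.9739 + 0.8·0.0261) ≈ 0.9032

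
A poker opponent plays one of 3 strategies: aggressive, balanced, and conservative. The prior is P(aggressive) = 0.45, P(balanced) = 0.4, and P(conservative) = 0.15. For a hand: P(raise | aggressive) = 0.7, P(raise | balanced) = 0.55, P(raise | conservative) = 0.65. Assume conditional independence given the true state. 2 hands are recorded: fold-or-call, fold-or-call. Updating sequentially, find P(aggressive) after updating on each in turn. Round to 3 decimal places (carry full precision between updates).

0.290

Each posterior becomes the prior for the next update.
After 'fold-or-call': normaliser = 0.3·0.4500 + 0.45·0.4000 + 0.35·0.1500; P(aggressive) ≈ 0.3673, P(balanced) ≈ 0.4898, P(conservative) ≈ 0.1429
After 'fold-or-call': normaliser = 0.3·0.3673 + 0.45·0.4898 + 0.35·0.1429; P(aggressive) ≈ 0.2895, P(balanced) ≈ 0.5791, P(conservative) ≈ 0.1314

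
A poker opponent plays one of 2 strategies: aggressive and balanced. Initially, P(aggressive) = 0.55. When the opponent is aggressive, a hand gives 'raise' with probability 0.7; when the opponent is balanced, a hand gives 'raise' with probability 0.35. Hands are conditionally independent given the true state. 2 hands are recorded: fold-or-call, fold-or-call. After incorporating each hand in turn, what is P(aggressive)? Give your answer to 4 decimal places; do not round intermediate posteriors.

After 'fold-or-call': P(aggressive) = 0.3·0.5500 / (0.3·0.5500 + 0.65·0.4500) ≈ 0.3607
After 'fold-or-call': P(aggressive) = 0.3·0.3607 / (0.3·0.3607 + 0.65·0.6393) ≈ 0.2066

0.2066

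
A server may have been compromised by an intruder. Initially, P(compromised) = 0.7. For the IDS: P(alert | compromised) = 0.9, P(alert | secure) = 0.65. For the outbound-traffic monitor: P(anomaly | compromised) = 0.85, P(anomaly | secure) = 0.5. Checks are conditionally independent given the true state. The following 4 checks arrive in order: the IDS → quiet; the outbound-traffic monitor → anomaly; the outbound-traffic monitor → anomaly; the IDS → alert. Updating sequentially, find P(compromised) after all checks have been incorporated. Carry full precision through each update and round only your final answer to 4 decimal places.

0.7273

After the IDS='quiet': P(compromised) = 0.1·0.7000 / (0.1·0.7000 + 0.35·0.3000) ≈ 0.4000
After the outbound-traffic monitor='anomaly': P(compromised) = 0.85·0.4000 / (0.85·0.4000 + 0.5·0.6000) ≈ 0.5312
After the outbound-traffic monitor='anomaly': P(compromised) = 0.85·0.5312 / (0.85·0.5312 + 0.5·0.4688) ≈ 0.6583
After the IDS='alert': P(compromised) = 0.9·0.6583 / (0.9·0.6583 + 0.65·0.3417) ≈ 0.7273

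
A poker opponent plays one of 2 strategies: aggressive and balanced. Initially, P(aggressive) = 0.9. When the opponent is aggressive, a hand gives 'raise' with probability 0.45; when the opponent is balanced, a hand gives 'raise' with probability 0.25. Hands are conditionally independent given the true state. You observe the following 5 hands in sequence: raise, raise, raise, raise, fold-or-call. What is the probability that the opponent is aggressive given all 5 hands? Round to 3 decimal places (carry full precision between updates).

0.986

After 'raise': P(aggressive) = 0.45·0.9000 / (0.45·0.9000 + 0.25·0.1000) ≈ 0.9419
After 'raise': P(aggressive) = 0.45·0.9419 / (0.45·0.9419 + 0.25·0.0581) ≈ 0.9668
After 'raise': P(aggressive) = 0.45·0.9668 / (0.45·0.9668 + 0.25·0.0332) ≈ 0.9813
After 'raise': P(aggressive) = 0.45·0.9813 / (0.45·0.9813 + 0.25·0.0187) ≈ 0.9895
After 'fold-or-call': P(aggressive) = 0.55·0.9895 / (0.55·0.9895 + 0.75·0.0105) ≈ 0.9858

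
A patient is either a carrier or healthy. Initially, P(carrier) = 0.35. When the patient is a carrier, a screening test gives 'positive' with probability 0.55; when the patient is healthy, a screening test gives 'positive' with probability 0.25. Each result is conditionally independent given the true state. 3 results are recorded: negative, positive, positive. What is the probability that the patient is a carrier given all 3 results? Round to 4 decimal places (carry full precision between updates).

0.6099

Apply Bayes' rule sequentially, carrying P(carrier) forward.
After 'negative': P(carrier) = 0.45·0.3500 / (0.45·0.3500 + 0.75·0.6500) ≈ 0.2442
After 'positive': P(carrier) = 0.55·0.2442 / (0.55·0.2442 + 0.25·0.7558) ≈ 0.4155
After 'positive': P(carrier) = 0.55·0.4155 / (0.55·0.4155 + 0.25·0.5845) ≈ 0.6099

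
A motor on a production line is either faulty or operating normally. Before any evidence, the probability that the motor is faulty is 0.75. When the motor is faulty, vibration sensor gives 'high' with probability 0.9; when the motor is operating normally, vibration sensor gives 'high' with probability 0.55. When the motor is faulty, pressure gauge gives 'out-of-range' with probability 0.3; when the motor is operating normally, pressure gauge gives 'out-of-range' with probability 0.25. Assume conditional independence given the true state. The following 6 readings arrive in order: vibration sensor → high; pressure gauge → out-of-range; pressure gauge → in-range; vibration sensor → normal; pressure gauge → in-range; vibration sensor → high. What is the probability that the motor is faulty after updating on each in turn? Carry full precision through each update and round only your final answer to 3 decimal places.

0.651

After vibration sensor='high': P(faulty) = 0.9·0.7500 / (0.9·0.7500 + 0.55·0.2500) ≈ 0.8308
After pressure gauge='out-of-range': P(faulty) = 0.3·0.8308 / (0.3·0.8308 + 0.25·0.1692) ≈ 0.8549
After pressure gauge='in-range': P(faulty) = 0.7·0.8549 / (0.7·0.8549 + 0.75·0.1451) ≈ 0.8461
After vibration sensor='normal': P(faulty) = 0.1·0.8461 / (0.1·0.8461 + 0.45·0.1539) ≈ 0.5499
After pressure gauge='in-range': P(faulty) = 0.7·0.5499 / (0.7·0.5499 + 0.75·0.4501) ≈ 0.5328
After vibration sensor='high': P(faulty) = 0.9·0.5328 / (0.9·0.5328 + 0.55·0.4672) ≈ 0.6511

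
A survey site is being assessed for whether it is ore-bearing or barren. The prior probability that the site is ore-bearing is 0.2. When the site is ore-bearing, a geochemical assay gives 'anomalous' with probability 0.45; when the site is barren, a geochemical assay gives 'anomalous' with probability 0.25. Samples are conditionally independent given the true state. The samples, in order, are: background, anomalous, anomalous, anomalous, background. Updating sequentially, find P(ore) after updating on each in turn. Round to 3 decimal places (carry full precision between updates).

Each posterior becomes the prior for the next update.
After 'background': P(ore) = 0.55·0.2000 / (0.55·0.2000 + 0.75·0.8000) ≈ 0.1549
After 'anomalous': P(ore) = 0.45·0.1549 / (0.45·0.1549 + 0.25·0.8451) ≈ 0.2481
After 'anomalous': P(ore) = 0.45·0.2481 / (0.45·0.2481 + 0.25·0.7519) ≈ 0.3726
After 'anomalous': P(ore) = 0.45·0.3726 / (0.45·0.3726 + 0.25·0.6274) ≈ 0.5167
After 'background': P(ore) = 0.55·0.5167 / (0.55·0.5167 + 0.75·0.4833) ≈ 0.4395

0.439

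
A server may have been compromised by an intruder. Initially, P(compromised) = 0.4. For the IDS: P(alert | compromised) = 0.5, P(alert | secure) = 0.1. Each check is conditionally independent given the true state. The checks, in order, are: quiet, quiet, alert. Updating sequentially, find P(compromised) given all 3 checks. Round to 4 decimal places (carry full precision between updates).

After 'quiet': P(compromised) = 0.5·0.4000 / (0.5·0.4000 + 0.9·0.6000) ≈ 0.2703
After 'quiet': P(compromised) = 0.5·0.2703 / (0.5·0.2703 + 0.9·0.7297) ≈ 0.1706
After 'alert': P(compromised) = 0.5·0.1706 / (0.5·0.1706 + 0.1·0.8294) ≈ 0.5071

0.5071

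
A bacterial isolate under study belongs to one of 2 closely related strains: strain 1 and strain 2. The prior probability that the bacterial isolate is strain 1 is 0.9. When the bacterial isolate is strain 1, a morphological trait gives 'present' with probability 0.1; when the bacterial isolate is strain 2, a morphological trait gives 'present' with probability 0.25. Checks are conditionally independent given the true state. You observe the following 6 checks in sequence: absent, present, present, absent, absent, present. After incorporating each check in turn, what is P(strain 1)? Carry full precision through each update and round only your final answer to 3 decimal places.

After 'absent': P(strain 1) = 0.9·0.9000 / (0.9·0.9000 + 0.75·0.1000) ≈ 0.9153
After 'present': P(strain 1) = 0.1·0.9153 / (0.1·0.9153 + 0.25·0.0847) ≈ 0.8120
After 'present': P(strain 1) = 0.1·0.8120 / (0.1·0.8120 + 0.25·0.1880) ≈ 0.6334
After 'absent': P(strain 1) = 0.9·0.6334 / (0.9·0.6334 + 0.75·0.3666) ≈ 0.6746
After 'absent': P(strain 1) = 0.9·0.6746 / (0.9·0.6746 + 0.75·0.3254) ≈ 0.7133
After 'present': P(strain 1) = 0.1·0.7133 / (0.1·0.7133 + 0.25·0.2867) ≈ 0.4988

0.499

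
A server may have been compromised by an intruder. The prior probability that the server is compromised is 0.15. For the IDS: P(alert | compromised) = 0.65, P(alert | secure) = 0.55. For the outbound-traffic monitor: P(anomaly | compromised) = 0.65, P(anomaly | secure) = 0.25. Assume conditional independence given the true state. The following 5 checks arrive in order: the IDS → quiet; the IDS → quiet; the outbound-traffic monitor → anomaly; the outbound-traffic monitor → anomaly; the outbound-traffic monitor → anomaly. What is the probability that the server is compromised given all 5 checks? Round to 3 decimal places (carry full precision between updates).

After the IDS='quiet': P(compromised) = 0.35·0.1500 / (0.35·0.1500 + 0.45·0.8500) ≈ 0.1207
After the IDS='quiet': P(compromised) = 0.35·0.1207 / (0.35·0.1207 + 0.45·0.8793) ≈ 0.0965
After the outbound-traffic monitor='anomaly': P(compromised) = 0.65·0.0965 / (0.65·0.0965 + 0.25·0.9035) ≈ 0.2173
After the outbound-traffic monitor='anomaly': P(compromised) = 0.65·0.2173 / (0.65·0.2173 + 0.25·0.7827) ≈ 0.4192
After the outbound-traffic monitor='anomaly': P(compromised) = 0.65·0.4192 / (0.65·0.4192 + 0.25·0.5808) ≈ 0.6523

0.652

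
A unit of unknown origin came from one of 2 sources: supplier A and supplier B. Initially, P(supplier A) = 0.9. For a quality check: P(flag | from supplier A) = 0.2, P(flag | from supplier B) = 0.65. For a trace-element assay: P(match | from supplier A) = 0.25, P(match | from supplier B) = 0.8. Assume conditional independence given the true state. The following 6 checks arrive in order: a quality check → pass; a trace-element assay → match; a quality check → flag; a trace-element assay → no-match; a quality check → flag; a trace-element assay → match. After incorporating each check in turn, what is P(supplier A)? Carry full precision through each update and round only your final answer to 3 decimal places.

0.416

After a quality check='pass': P(supplier A) = 0.8·0.9000 / (0.8·0.9000 + 0.35·0.1000) ≈ 0.9536
After a trace-element assay='match': P(supplier A) = 0.25·0.9536 / (0.25·0.9536 + 0.8·0.0464) ≈ 0.8654
After a quality check='flag': P(supplier A) = 0.2·0.8654 / (0.2·0.8654 + 0.65·0.1346) ≈ 0.6642
After a trace-element assay='no-match': P(supplier A) = 0.75·0.6642 / (0.75·0.6642 + 0.2·0.3358) ≈ 0.8812
After a quality check='flag': P(supplier A) = 0.2·0.8812 / (0.2·0.8812 + 0.65·0.1188) ≈ 0.6953
After a trace-element assay='match': P(supplier A) = 0.25·0.6953 / (0.25·0.6953 + 0.8·0.3047) ≈ 0.4163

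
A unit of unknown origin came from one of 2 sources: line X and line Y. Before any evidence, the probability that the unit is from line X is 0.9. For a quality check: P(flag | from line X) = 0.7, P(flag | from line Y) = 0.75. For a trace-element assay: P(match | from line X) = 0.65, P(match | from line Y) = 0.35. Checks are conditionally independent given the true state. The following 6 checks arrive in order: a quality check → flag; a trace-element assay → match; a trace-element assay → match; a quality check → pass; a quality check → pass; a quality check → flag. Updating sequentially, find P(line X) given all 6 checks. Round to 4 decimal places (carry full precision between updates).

Each posterior becomes the prior for the next update.
After a quality check='flag': P(line X) = 0.7·0.9000 / (0.7·0.9000 + 0.75·0.1000) ≈ 0.8936
After a trace-element assay='match': P(line X) = 0.65·0.8936 / (0.65·0.8936 + 0.35·0.1064) ≈ 0.9398
After a trace-element assay='match': P(line X) = 0.65·0.9398 / (0.65·0.9398 + 0.35·0.0602) ≈ 0.9666
After a quality check='pass': P(line X) = 0.3·0.9666 / (0.3·0.9666 + 0.25·0.0334) ≈ 0.9720
After a quality check='pass': P(line X) = 0.3·0.9720 / (0.3·0.9720 + 0.25·0.0280) ≈ 0.9766
After a quality check='flag': P(line X) = 0.7·0.9766 / (0.7·0.9766 + 0.75·0.0234) ≈ 0.9750

0.9750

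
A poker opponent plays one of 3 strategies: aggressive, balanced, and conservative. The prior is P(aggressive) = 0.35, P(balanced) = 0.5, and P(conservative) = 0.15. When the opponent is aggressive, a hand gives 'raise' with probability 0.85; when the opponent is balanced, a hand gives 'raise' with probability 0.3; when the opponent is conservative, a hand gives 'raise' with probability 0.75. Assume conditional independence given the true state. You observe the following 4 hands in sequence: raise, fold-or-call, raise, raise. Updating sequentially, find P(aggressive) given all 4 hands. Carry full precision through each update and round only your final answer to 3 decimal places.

0.561

After 'raise': normaliser = 0.85·0.3500 + 0.3·0.5000 + 0.75·0.1500; P(aggressive) ≈ 0.5312, P(balanced) ≈ 0.2679, P(conservative) ≈ 0.2009
After 'fold-or-call': normaliser = 0.15·0.5312 + 0.7·0.2679 + 0.25·0.2009; P(aggressive) ≈ 0.2511, P(balanced) ≈ 0.5907, P(conservative) ≈ 0.1582
After 'raise': normaliser = 0.85·0.2511 + 0.3·0.5907 + 0.75·0.1582; P(aggressive) ≈ 0.4190, P(balanced) ≈ 0.3480, P(conservative) ≈ 0.2330
After 'raise': normaliser = 0.85·0.4190 + 0.3·0.3480 + 0.75·0.2330; P(aggressive) ≈ 0.5606, P(balanced) ≈ 0.1643, P(conservative) ≈ 0.2751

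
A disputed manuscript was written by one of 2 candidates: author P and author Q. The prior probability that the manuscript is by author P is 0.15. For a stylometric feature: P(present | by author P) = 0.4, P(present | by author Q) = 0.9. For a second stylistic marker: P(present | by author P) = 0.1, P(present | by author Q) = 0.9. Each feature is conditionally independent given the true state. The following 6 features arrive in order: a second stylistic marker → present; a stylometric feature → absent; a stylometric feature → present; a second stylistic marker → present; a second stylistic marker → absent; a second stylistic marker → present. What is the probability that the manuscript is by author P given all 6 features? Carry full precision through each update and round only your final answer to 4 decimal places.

Apply Bayes' rule sequentially, carrying P(author P) forward.
After a second stylistic marker='present': P(author P) = 0.1·0.1500 / (0.1·0.1500 + 0.9·0.8500) ≈ 0.0192
After a stylometric feature='absent': P(author P) = 0.6·0.0192 / (0.6·0.0192 + 0.1·0.9808) ≈ 0.1053
After a stylometric feature='present': P(author P) = 0.4·0.1053 / (0.4·0.1053 + 0.9·0.8947) ≈ 0.0497
After a second stylistic marker='present': P(author P) = 0.1·0.0497 / (0.1·0.0497 + 0.9·0.9503) ≈ 0.0058
After a second stylistic marker='absent': P(author P) = 0.9·0.0058 / (0.9·0.0058 + 0.1·0.9942) ≈ 0.0497
After a second stylistic marker='present': P(author P) = 0.1·0.0497 / (0.1·0.0497 + 0.9·0.9503) ≈ 0.0058

0.0058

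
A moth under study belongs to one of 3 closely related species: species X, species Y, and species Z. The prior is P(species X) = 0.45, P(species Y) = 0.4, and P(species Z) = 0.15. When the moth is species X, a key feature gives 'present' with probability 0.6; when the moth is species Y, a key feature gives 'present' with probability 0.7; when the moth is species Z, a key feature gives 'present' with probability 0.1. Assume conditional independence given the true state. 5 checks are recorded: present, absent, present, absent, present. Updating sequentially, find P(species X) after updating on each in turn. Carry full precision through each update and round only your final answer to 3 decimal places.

After 'present': normaliser = 0.6·0.4500 + 0.7·0.4000 + 0.1·0.1500; P(species X) ≈ 0.4779, P(species Y) ≈ 0.4956, P(species Z) ≈ 0.0265
After 'absent': normaliser = 0.4·0.4779 + 0.3·0.4956 + 0.9·0.0265; P(species X) ≈ 0.5255, P(species Y) ≈ 0.4088, P(species Z) ≈ 0.0657
After 'present': normaliser = 0.6·0.5255 + 0.7·0.4088 + 0.1·0.0657; P(species X) ≈ 0.5186, P(species Y) ≈ 0.4706, P(species Z) ≈ 0.0108
After 'absent': normaliser = 0.4·0.5186 + 0.3·0.4706 + 0.9·0.0108; P(species X) ≈ 0.5789, P(species Y) ≈ 0.3940, P(species Z) ≈ 0.0271
After 'present': normaliser = 0.6·0.5789 + 0.7·0.3940 + 0.1·0.0271; P(species X) ≈ 0.5550, P(species Y) ≈ 0.4407, P(species Z) ≈ 0.0043

0.555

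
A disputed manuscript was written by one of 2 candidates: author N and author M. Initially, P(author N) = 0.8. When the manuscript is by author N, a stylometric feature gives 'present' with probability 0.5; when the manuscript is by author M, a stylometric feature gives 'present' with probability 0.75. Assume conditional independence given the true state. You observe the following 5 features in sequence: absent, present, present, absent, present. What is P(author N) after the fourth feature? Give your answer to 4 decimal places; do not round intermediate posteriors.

After 'absent': P(author N) = 0.5·0.8000 / (0.5·0.8000 + 0.25·0.2000) ≈ 0.8889
After 'present': P(author N) = 0.5·0.8889 / (0.5·0.8889 + 0.75·0.1111) ≈ 0.8421
After 'present': P(author N) = 0.5·0.8421 / (0.5·0.8421 + 0.75·0.1579) ≈ 0.7805
After 'absent': P(author N) = 0.5·0.7805 / (0.5·0.7805 + 0.25·0.2195) ≈ 0.8767

0.8767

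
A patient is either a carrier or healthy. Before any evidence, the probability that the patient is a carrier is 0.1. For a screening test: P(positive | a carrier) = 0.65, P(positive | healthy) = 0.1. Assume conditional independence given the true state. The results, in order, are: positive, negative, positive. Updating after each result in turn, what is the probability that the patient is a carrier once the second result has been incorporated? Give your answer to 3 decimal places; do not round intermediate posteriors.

0.219

After 'positive': P(carrier) = 0.65·0.1000 / (0.65·0.1000 + 0.1·0.9000) ≈ 0.4194
After 'negative': P(carrier) = 0.35·0.4194 / (0.35·0.4194 + 0.9·0.5806) ≈ 0.2193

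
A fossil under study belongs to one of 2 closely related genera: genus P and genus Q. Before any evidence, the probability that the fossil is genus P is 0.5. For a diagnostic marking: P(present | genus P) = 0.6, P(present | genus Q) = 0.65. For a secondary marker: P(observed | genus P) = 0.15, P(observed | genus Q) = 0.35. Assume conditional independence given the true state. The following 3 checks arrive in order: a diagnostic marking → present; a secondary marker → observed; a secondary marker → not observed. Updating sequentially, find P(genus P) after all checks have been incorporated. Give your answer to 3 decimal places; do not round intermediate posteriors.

0.341

After a diagnostic marking='present': P(genus P) = 0.6·0.5000 / (0.6·0.5000 + 0.65·0.5000) ≈ 0.4800
After a secondary marker='observed': P(genus P) = 0.15·0.4800 / (0.15·0.4800 + 0.35·0.5200) ≈ 0.2835
After a secondary marker='not observed': P(genus P) = 0.85·0.2835 / (0.85·0.2835 + 0.65·0.7165) ≈ 0.3409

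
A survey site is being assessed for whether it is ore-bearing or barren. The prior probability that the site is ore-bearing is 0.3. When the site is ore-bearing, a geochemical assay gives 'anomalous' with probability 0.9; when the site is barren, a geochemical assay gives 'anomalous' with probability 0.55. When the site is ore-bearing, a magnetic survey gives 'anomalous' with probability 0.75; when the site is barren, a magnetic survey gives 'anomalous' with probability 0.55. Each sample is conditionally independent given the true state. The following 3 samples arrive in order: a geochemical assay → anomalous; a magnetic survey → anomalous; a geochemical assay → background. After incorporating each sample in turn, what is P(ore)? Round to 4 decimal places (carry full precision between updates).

Each posterior becomes the prior for the next update.
After a geochemical assay='anomalous': P(ore) = 0.9·0.3000 / (0.9·0.3000 + 0.55·0.7000) ≈ 0.4122
After a magnetic survey='anomalous': P(ore) = 0.75·0.4122 / (0.75·0.4122 + 0.55·0.5878) ≈ 0.4888
After a geochemical assay='background': P(ore) = 0.1·0.4888 / (0.1·0.4888 + 0.45·0.5112) ≈ 0.1753

0.1753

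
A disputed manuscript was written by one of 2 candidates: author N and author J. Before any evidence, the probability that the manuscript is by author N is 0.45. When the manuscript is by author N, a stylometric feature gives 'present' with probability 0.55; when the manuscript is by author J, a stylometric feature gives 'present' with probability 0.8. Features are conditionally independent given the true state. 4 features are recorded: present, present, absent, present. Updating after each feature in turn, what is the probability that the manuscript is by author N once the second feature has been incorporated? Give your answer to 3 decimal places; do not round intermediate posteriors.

0.279

After 'present': P(author N) = 0.55·0.4500 / (0.55·0.4500 + 0.8·0.5500) ≈ 0.3600
After 'present': P(author N) = 0.55·0.3600 / (0.55·0.3600 + 0.8·0.6400) ≈ 0.2789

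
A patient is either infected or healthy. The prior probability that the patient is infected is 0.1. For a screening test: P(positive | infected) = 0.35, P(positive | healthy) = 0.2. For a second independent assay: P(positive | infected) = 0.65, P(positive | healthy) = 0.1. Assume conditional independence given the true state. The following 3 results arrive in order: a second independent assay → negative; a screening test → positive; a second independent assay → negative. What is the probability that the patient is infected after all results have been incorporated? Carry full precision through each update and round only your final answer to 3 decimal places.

After a second independent assay='negative': P(infected) = 0.35·0.1000 / (0.35·0.1000 + 0.9·0.9000) ≈ 0.0414
After a screening test='positive': P(infected) = 0.35·0.0414 / (0.35·0.0414 + 0.2·0.9586) ≈ 0.0703
After a second independent assay='negative': P(infected) = 0.35·0.0703 / (0.35·0.0703 + 0.9·0.9297) ≈ 0.0286

0.029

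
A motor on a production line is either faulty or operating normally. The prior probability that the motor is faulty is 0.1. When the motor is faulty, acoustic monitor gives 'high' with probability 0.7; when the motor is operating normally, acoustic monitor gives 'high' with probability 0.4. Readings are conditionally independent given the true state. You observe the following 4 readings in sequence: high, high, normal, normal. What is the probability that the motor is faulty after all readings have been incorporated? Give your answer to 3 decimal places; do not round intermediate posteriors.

After 'high': P(faulty) = 0.7·0.1000 / (0.7·0.1000 + 0.4·0.9000) ≈ 0.1628
After 'high': P(faulty) = 0.7·0.1628 / (0.7·0.1628 + 0.4·0.8372) ≈ 0.2539
After 'normal': P(faulty) = 0.3·0.2539 / (0.3·0.2539 + 0.6·0.7461) ≈ 0.1454
After 'normal': P(faulty) = 0.3·0.1454 / (0.3·0.1454 + 0.6·0.8546) ≈ 0.0784

0.078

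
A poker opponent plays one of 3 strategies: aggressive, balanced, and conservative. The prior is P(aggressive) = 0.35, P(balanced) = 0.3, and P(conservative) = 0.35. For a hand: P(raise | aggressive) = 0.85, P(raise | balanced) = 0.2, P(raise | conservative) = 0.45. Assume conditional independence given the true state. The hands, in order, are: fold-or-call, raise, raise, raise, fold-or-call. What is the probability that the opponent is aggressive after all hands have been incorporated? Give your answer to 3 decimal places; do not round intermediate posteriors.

After 'fold-or-call': normaliser = 0.15·0.3500 + 0.8·0.3000 + 0.55·0.3500; P(aggressive) ≈ 0.1082, P(balanced) ≈ 0.4948, P(conservative) ≈ 0.3969
After 'raise': normaliser = 0.85·0.1082 + 0.2·0.4948 + 0.45·0.3969; P(aggressive) ≈ 0.2490, P(balanced) ≈ 0.2678, P(conservative) ≈ 0.4833
After 'raise': normaliser = 0.85·0.2490 + 0.2·0.2678 + 0.45·0.4833; P(aggressive) ≈ 0.4384, P(balanced) ≈ 0.1110, P(conservative) ≈ 0.4506
After 'raise': normaliser = 0.85·0.4384 + 0.2·0.1110 + 0.45·0.4506; P(aggressive) ≈ 0.6236, P(balanced) ≈ 0.0371, P(conservative) ≈ 0.3393
After 'fold-or-call': normaliser = 0.15·0.6236 + 0.8·0.0371 + 0.55·0.3393; P(aggressive) ≈ 0.3019, P(balanced) ≈ 0.0959, P(conservative) ≈ 0.6022

0.302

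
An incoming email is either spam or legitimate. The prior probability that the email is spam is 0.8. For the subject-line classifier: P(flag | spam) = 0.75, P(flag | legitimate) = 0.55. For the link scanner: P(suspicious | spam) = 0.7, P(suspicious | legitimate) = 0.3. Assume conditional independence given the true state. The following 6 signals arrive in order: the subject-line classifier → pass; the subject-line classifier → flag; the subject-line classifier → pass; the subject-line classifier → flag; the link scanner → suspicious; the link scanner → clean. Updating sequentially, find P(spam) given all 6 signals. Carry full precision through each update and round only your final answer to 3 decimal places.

0.697

Apply Bayes' rule sequentially, carrying P(spam) forward.
After the subject-line classifier='pass': P(spam) = 0.25·0.8000 / (0.25·0.8000 + 0.45·0.2000) ≈ 0.6897
After the subject-line classifier='flag': P(spam) = 0.75·0.6897 / (0.75·0.6897 + 0.55·0.3103) ≈ 0.7519
After the subject-line classifier='pass': P(spam) = 0.25·0.7519 / (0.25·0.7519 + 0.45·0.2481) ≈ 0.6274
After the subject-line classifier='flag': P(spam) = 0.75·0.6274 / (0.75·0.6274 + 0.55·0.3726) ≈ 0.6966
After the link scanner='suspicious': P(spam) = 0.7·0.6966 / (0.7·0.6966 + 0.3·0.3034) ≈ 0.8427
After the link scanner='clean': P(spam) = 0.3·0.8427 / (0.3·0.8427 + 0.7·0.1573) ≈ 0.6966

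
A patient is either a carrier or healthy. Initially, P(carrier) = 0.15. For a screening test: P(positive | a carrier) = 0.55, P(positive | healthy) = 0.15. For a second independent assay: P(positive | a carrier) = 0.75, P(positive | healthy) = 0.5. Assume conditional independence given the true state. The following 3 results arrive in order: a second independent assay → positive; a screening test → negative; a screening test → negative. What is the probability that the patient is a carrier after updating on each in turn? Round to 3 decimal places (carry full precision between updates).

0.069

After a second independent assay='positive': P(carrier) = 0.75·0.1500 / (0.75·0.1500 + 0.5·0.8500) ≈ 0.2093
After a screening test='negative': P(carrier) = 0.45·0.2093 / (0.45·0.2093 + 0.85·0.7907) ≈ 0.1229
After a screening test='negative': P(carrier) = 0.45·0.1229 / (0.45·0.1229 + 0.85·0.8771) ≈ 0.0691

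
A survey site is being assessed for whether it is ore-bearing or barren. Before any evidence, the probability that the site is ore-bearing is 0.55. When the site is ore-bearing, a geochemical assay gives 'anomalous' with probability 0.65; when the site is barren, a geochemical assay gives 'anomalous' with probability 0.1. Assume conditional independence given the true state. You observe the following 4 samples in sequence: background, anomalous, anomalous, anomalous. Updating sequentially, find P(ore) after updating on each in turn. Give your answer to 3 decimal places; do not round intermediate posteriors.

0.992

After 'background': P(ore) = 0.35·0.5500 / (0.35·0.5500 + 0.9·0.4500) ≈ 0.3222
After 'anomalous': P(ore) = 0.65·0.3222 / (0.65·0.3222 + 0.1·0.6778) ≈ 0.7555
After 'anomalous': P(ore) = 0.65·0.7555 / (0.65·0.7555 + 0.1·0.2445) ≈ 0.9526
After 'anomalous': P(ore) = 0.65·0.9526 / (0.65·0.9526 + 0.1·0.0474) ≈ 0.9924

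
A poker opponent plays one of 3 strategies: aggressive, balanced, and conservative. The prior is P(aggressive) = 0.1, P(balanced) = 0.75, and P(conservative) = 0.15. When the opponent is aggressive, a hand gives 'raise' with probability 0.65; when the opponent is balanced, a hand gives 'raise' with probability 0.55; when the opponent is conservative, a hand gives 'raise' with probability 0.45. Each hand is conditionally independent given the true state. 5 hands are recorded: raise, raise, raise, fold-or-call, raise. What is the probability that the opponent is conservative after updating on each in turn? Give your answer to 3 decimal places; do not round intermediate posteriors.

0.084

Apply Bayes' rule sequentially, carrying P(conservative) forward.
After 'raise': normaliser = 0.65·0.1000 + 0.55·0.7500 + 0.45·0.1500; P(aggressive) ≈ 0.1193, P(balanced) ≈ 0.7569, P(conservative) ≈ 0.1239
After 'raise': normaliser = 0.65·0.1193 + 0.55·0.7569 + 0.45·0.1239; P(aggressive) ≈ 0.1411, P(balanced) ≈ 0.7575, P(conservative) ≈ 0.1014
After 'raise': normaliser = 0.65·0.1411 + 0.55·0.7575 + 0.45·0.1014; P(aggressive) ≈ 0.1655, P(balanced) ≈ 0.7521, P(conservative) ≈ 0.0824
After 'fold-or-call': normaliser = 0.35·0.1655 + 0.45·0.7521 + 0.55·0.0824; P(aggressive) ≈ 0.1312, P(balanced) ≈ 0.7662, P(conservative) ≈ 0.1026
After 'raise': normaliser = 0.65·0.1312 + 0.55·0.7662 + 0.45·0.1026; P(aggressive) ≈ 0.1542, P(balanced) ≈ 0.7623, P(conservative) ≈ 0.0835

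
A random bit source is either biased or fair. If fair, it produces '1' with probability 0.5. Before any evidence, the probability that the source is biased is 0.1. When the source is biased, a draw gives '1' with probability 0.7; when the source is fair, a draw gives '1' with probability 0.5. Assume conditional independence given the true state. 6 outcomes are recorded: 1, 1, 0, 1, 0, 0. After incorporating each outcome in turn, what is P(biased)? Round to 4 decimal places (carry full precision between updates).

0.0618

Apply Bayes' rule sequentially, carrying P(biased) forward.
After '1': P(biased) = 0.7·0.1000 / (0.7·0.1000 + 0.5·0.9000) ≈ 0.1346
After '1': P(biased) = 0.7·0.1346 / (0.7·0.1346 + 0.5·0.8654) ≈ 0.1788
After '0': P(biased) = 0.3·0.1788 / (0.3·0.1788 + 0.5·0.8212) ≈ 0.1156
After '1': P(biased) = 0.7·0.1156 / (0.7·0.1156 + 0.5·0.8844) ≈ 0.1546
After '0': P(biased) = 0.3·0.1546 / (0.3·0.1546 + 0.5·0.8454) ≈ 0.0989
After '0': P(biased) = 0.3·0.0989 / (0.3·0.0989 + 0.5·0.9011) ≈ 0.0618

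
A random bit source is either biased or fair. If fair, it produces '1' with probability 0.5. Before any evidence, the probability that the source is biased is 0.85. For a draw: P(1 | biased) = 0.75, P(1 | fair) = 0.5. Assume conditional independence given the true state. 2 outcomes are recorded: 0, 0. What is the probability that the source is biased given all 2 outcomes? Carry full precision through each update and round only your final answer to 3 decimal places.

After '0': P(biased) = 0.25·0.8500 / (0.25·0.8500 + 0.5·0.1500) ≈ 0.7391
After '0': P(biased) = 0.25·0.7391 / (0.25·0.7391 + 0.5·0.2609) ≈ 0.5862

0.586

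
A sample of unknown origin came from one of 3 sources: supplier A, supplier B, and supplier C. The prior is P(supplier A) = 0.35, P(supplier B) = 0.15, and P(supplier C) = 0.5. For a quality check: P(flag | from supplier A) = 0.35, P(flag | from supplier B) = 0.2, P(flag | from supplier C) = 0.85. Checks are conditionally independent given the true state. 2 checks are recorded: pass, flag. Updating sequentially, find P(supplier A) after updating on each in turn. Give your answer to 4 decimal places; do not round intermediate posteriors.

0.4757

After 'pass': normaliser = 0.65·0.3500 + 0.8·0.1500 + 0.15·0.5000; P(supplier A) ≈ 0.5385, P(supplier B) ≈ 0.2840, P(supplier C) ≈ 0.1775
After 'flag': normaliser = 0.35·0.5385 + 0.2·0.2840 + 0.85·0.1775; P(supplier A) ≈ 0.4757, P(supplier B) ≈ 0.1434, P(supplier C) ≈ 0.3809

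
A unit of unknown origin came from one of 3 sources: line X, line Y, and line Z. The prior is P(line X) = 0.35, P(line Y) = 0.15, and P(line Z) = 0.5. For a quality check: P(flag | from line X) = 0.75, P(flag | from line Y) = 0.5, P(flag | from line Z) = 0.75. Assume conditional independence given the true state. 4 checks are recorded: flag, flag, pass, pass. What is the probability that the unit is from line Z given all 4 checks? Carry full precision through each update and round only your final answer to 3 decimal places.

After 'flag': normaliser = 0.75·0.3500 + 0.5·0.1500 + 0.75·0.5000; P(line X) ≈ 0.3684, P(line Y) ≈ 0.1053, P(line Z) ≈ 0.5263
After 'flag': normaliser = 0.75·0.3684 + 0.5·0.1053 + 0.75·0.5263; P(line X) ≈ 0.3818, P(line Y) ≈ 0.0727, P(line Z) ≈ 0.5455
After 'pass': normaliser = 0.25·0.3818 + 0.5·0.0727 + 0.25·0.5455; P(line X) ≈ 0.3559, P(line Y) ≈ 0.1356, P(line Z) ≈ 0.5085
After 'pass': normaliser = 0.25·0.3559 + 0.5·0.1356 + 0.25·0.5085; P(line X) ≈ 0.3134, P(line Y) ≈ 0.2388, P(line Z) ≈ 0.4478

0.448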